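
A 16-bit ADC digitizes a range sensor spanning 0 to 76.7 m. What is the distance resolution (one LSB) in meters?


res = range / 2^n = 76.7/2^16 = 76.7/65536 = 0.0012

0.0012 m


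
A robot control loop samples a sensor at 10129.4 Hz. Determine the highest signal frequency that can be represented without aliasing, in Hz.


f_max = f_s/2 = 10129.4/2 = 5064.7000

5064.7000 Hz


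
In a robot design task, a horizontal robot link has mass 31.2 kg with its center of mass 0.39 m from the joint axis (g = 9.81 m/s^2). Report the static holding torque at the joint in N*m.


tau = m*g*L = 31.2 * 9.81 * 0.39 = 119.3681

119.3681 N*m


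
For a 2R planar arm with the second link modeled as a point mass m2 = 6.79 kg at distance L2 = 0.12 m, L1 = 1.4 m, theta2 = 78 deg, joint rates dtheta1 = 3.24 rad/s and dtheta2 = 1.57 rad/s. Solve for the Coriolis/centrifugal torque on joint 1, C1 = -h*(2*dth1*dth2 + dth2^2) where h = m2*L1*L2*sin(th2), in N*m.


h = m2*L1*L2*sin(th2) = 6.79*1.4*0.12*sin(78 deg) = 1.115793
C1 = -h*(2*3.24*1.57 + 1.57^2) = -1.115793*12.6385 = -14.1019

-14.1019 N*m


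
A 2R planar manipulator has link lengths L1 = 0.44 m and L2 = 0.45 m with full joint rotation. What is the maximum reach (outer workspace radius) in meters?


r_max = L1 + L2 = 0.44 + 0.45 = 0.8900

0.8900 m


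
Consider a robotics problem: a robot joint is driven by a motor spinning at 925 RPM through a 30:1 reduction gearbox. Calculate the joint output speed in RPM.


omega_joint = omega_motor / N = 925 / 30 = 30.8333

30.8333 RPM


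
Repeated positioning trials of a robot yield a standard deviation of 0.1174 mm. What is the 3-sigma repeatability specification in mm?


repeatability = 3*sigma = 3*0.1174 = 0.3522

0.3522 mm


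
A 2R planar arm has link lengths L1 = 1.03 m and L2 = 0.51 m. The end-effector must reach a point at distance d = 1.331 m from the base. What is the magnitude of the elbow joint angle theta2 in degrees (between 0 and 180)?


cos(th2) = (d^2 - L1^2 - L2^2)/(2*L1*L2) = (1.331^2 - 1.03^2 - 0.51^2)/(2*1.03*0.51) = 0.42886065
th2 = acos(0.42886065) = 64.6047 deg

64.6047 degrees


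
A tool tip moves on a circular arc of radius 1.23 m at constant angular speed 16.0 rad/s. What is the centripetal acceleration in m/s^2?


a_c = omega^2 * r = 16.0^2 * 1.23 = 314.8800

314.8800 m/s^2


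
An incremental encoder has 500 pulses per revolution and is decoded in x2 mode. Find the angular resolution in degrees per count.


resolution = 360 / (PPR * 2) = 360 / 1000 = 0.3600

0.3600 degrees


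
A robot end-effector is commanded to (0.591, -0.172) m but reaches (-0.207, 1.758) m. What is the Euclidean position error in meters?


dx = -0.207 - (0.591) = -0.7980, dy = 1.758 - (-0.172) = 1.9300
err = sqrt(0.636804 + 3.724900) = 2.0885

2.0885 m


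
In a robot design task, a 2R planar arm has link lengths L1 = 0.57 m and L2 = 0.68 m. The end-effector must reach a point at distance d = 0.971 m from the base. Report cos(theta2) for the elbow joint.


cos(th2) = (d^2 - L1^2 - L2^2)/(2*L1*L2) = (0.971^2 - 0.57^2 - 0.68^2)/(2*0.57*0.68) = 0.2006

0.2006


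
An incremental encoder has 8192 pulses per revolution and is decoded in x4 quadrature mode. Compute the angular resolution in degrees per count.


resolution = 360 / (PPR * 4) = 360 / 32768 = 0.0110

0.0110 degrees


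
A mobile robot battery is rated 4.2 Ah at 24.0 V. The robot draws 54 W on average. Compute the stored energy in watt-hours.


E = capacity * V = 4.2*24.0 = 100.8000

100.8000 Wh


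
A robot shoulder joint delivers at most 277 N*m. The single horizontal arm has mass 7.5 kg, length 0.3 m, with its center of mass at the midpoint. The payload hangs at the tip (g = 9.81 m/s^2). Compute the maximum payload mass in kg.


tau_arm = m_arm*g*(L/2) = 7.5*9.81*0.3/2 = 11.0363 N*m
tau_payload = tau_max - tau_arm = 277 - 11.0363 = 265.9637
m_payload = tau_payload / (g*L) = 265.9637 / (9.81*0.3) = 90.3716

90.3716 kg


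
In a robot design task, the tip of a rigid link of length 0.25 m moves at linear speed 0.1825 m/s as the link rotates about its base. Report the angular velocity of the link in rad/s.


omega = v / L = 0.1825 / 0.25 = 0.7300

0.7300 rad/s


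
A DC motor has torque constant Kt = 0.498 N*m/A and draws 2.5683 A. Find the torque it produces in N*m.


tau = Kt * I = 0.498*2.5683 = 1.2790

1.2790 N*m


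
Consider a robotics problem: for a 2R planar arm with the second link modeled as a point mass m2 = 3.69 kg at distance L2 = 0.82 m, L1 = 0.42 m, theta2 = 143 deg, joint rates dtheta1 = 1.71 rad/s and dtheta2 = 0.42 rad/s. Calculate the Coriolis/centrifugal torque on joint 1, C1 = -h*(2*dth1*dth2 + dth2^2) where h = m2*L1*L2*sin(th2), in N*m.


h = m2*L1*L2*sin(th2) = 3.69*0.42*0.82*sin(143 deg) = 0.764808
C1 = -h*(2*1.71*0.42 + 0.42^2) = -0.764808*1.6128 = -1.2335

-1.2335 N*m


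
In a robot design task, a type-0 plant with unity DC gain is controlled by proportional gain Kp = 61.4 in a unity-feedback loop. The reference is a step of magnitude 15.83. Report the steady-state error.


e_ss = R/(1 + Kp) = 15.83/(1 + 61.4) = 15.83/62.4000 = 0.2537

0.2537


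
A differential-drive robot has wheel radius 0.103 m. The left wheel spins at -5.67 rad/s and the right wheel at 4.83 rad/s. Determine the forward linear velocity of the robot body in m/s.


v = r*(wR + wL)/2 = 0.103*(4.83 + -5.67)/2 = -0.0433

-0.0433 m/s


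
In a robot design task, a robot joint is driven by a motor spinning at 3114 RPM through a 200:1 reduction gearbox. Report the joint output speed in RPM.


omega_joint = omega_motor / N = 3114 / 200 = 15.5700

15.5700 RPM


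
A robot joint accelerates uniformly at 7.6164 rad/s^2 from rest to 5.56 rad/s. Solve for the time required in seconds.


t = delta_omega / alpha = 5.56 / 7.6164 = 0.7300

0.7300 s


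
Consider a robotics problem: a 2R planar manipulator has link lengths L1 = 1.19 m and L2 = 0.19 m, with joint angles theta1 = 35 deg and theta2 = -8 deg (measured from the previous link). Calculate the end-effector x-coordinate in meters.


x = L1*cos(th1) + L2*cos(th1+th2) = 1.19*cos(35 deg) + 0.19*cos(27 deg) = 1.1441

1.1441 m


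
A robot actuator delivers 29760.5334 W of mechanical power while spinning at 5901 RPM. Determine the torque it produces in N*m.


omega = 5901 * 2*pi/60 = 617.951275 rad/s
tau = P / omega = 29760.5334 / 617.951275 = 48.1600

48.1600 N*m


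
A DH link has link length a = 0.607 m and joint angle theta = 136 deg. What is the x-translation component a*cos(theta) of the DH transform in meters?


a*cos(theta) = 0.607*cos(136 deg) = -0.4366

-0.4366 m


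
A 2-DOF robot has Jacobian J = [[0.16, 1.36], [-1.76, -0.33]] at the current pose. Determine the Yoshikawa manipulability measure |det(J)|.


det(J) = 0.16*-0.33 - (1.36)*(-1.76) = 2.3408
|det(J)| = 2.3408

2.3408


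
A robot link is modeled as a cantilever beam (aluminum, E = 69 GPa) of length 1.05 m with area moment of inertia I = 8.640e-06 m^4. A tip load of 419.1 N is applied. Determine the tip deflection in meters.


delta = F*L^3/(3*E*I) = 419.1*1.05^3/(3*6.900e+10*8.640e-06)
      = 485.1606375/1788480 = 2.7127e-04

2.7127e-04 m


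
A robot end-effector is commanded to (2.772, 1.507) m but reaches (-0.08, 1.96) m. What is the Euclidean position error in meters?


dx = -0.08 - (2.772) = -2.8520, dy = 1.96 - (1.507) = 0.4530
err = sqrt(8.133904 + 0.205209) = 2.8878

2.8878 m


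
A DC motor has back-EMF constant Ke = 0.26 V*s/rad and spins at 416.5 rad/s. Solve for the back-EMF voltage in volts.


V_emf = Ke * omega = 0.26*416.5 = 108.2900

108.2900 V


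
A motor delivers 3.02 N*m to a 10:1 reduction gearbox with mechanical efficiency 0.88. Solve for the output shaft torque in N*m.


tau_out = tau_in * N * eta = 3.02 * 10 * 0.88 = 26.5760

26.5760 N*m


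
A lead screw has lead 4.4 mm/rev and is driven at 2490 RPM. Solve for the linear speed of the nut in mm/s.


v = lead * (RPM/60) = 4.4*2490/60 = 182.6000

182.6000 mm/s


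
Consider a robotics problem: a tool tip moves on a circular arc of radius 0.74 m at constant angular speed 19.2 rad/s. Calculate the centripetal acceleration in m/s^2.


a_c = omega^2 * r = 19.2^2 * 0.74 = 272.7936

272.7936 m/s^2


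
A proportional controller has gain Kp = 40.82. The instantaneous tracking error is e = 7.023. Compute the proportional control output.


u_P = Kp * e = 40.82 * 7.023 = 286.6789

286.6789


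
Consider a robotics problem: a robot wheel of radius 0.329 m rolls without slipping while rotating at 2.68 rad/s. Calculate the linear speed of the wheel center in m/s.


v = omega * r = 2.68 * 0.329 = 0.8817

0.8817 m/s


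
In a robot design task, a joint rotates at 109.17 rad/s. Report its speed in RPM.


RPM = 109.17 * 60/(2*pi) = 1042.4967

1042.4967 RPM


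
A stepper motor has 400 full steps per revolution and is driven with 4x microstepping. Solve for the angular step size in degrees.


step = 360/(400*4) = 360/1600 = 0.2250

0.2250 degrees


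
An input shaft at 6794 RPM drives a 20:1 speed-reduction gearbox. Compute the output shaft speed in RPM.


omega_out = omega_in / N = 6794 / 20 = 339.7000

339.7000 RPM


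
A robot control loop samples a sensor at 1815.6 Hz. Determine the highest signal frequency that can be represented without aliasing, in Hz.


f_max = f_s/2 = 1815.6/2 = 907.8000

907.8000 Hz


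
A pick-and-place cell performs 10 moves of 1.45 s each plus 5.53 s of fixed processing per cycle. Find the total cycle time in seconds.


T = 10*1.45 + 5.53 = 20.0300

20.0300 s


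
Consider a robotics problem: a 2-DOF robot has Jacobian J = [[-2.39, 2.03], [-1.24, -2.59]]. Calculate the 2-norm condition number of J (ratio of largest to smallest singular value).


JJ^T eigenvalues: trace(JJ^T) = 18.0787, det(JJ^T) = det(J)^2 = 75.81707329
s_max^2 = (18.0787 + sqrt(23.57110053))/2 = 11.46685389
s_min^2 = (18.0787 - sqrt(23.57110053))/2 = 6.61184611
kappa = s_max/s_min = sqrt(11.46685389/6.61184611) = 1.3169

1.3169


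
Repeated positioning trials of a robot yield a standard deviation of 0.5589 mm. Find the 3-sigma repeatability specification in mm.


repeatability = 3*sigma = 3*0.5589 = 1.6767

1.6767 mm


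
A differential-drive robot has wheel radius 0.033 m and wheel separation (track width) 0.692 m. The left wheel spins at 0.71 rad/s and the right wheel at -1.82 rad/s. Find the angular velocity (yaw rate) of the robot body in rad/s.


omega = r*(wR - wL)/L = 0.033*(-1.82 - (0.71))/0.692 = -0.1207

-0.1207 rad/s


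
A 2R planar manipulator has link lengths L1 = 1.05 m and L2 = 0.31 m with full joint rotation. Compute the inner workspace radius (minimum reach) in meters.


r_min = |L1 - L2| = |1.05 - 0.31| = 0.7400

0.7400 m


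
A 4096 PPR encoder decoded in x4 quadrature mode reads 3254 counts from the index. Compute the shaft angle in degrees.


angle = counts * 360 / (PPR*4) = 3254 * 360 / 16384 = 71.4990

71.4990 degrees


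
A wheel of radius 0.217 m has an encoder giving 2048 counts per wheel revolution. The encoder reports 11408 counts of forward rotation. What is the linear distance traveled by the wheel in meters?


revs = 11408/2048 = 5.570312
d = revs * 2*pi*r = 5.570312 * 2*pi*0.217 = 7.5948

7.5948 m


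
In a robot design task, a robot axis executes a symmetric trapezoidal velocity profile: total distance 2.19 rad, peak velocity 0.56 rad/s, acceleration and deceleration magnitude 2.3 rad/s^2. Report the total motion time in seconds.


t_acc = v/a = 0.56/2.3 = 0.243478 s
d_acc = v^2/(2a) = 0.068174 rad (each ramp)
d_cruise = 2.19 - 2*0.068174 = 2.053652 rad
t_cruise = 2.053652/0.56 = 3.667236 s
t_total = 2*0.243478 + 3.667236 = 4.1542

4.1542 s


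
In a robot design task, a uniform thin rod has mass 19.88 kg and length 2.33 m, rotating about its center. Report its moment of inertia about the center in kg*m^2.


I = (1/12)*m*L^2 = (1/12)*19.88*2.33^2 = 8.9939

8.9939 kg*m^2


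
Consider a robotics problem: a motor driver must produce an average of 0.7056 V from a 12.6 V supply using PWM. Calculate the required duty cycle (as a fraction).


D = V_avg/V_supply = 0.7056/12.6 = 0.0560

0.0560


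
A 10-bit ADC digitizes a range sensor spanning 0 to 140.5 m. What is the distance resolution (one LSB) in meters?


res = range / 2^n = 140.5/2^10 = 140.5/1024 = 0.1372

0.1372 m


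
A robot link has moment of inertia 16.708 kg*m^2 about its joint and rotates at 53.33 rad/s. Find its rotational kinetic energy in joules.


KE = (1/2)*I*omega^2 = 0.5*16.708*53.33^2 = 23759.5187

23759.5187 J


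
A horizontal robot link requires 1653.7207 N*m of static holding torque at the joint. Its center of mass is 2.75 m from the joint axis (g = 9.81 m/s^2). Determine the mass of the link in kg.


m = tau / (g*L) = 1653.7207 / (9.81 * 2.75) = 61.3000

61.3000 kg


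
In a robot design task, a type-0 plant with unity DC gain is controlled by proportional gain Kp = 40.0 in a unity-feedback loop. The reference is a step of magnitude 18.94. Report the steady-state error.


e_ss = R/(1 + Kp) = 18.94/(1 + 40.0) = 18.94/41.0000 = 0.4620

0.4620


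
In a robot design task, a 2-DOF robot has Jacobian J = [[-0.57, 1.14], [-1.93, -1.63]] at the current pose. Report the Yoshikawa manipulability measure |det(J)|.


det(J) = -0.57*-1.63 - (1.14)*(-1.93) = 3.1293
|det(J)| = 3.1293

3.1293


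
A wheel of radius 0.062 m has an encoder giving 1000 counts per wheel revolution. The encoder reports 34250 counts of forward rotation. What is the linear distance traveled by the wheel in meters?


revs = 34250/1000 = 34.250000
d = revs * 2*pi*r = 34.250000 * 2*pi*0.062 = 13.3423

13.3423 m


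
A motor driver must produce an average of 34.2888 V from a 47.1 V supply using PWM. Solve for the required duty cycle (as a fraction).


D = V_avg/V_supply = 34.2888/47.1 = 0.7280

0.7280


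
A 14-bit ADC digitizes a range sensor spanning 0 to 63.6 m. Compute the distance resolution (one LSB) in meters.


res = range / 2^n = 63.6/2^14 = 63.6/16384 = 0.0039

0.0039 m


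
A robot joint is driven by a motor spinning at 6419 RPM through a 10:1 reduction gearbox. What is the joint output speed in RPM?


omega_joint = omega_motor / N = 6419 / 10 = 641.9000

641.9000 RPM


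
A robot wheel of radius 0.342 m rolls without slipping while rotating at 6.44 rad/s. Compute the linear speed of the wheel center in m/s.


v = omega * r = 6.44 * 0.342 = 2.2025

2.2025 m/s


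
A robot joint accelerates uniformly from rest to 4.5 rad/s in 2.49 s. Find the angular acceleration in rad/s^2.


alpha = delta_omega / t = 4.5 / 2.49 = 1.8072

1.8072 rad/s^2


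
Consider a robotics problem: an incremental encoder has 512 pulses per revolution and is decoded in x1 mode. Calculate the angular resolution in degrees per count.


resolution = 360 / (PPR * 1) = 360 / 512 = 0.7031

0.7031 degrees


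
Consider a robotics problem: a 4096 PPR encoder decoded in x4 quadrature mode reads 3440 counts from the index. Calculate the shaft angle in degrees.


angle = counts * 360 / (PPR*4) = 3440 * 360 / 16384 = 75.5859

75.5859 degrees


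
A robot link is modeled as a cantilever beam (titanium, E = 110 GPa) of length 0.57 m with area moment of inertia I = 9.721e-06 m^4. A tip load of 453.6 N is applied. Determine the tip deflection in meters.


delta = F*L^3/(3*E*I) = 453.6*0.57^3/(3*1.100e+11*9.721e-06)
      = 84.0035448/3207930 = 2.6186e-05

2.6186e-05 m


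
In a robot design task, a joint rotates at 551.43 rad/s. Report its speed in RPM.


RPM = 551.43 * 60/(2*pi) = 5265.7686

5265.7686 RPM


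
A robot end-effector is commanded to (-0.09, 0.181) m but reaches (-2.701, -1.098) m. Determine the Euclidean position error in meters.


dx = -2.701 - (-0.09) = -2.6110, dy = -1.098 - (0.181) = -1.2790
err = sqrt(6.817321 + 1.635841) = 2.9074

2.9074 m


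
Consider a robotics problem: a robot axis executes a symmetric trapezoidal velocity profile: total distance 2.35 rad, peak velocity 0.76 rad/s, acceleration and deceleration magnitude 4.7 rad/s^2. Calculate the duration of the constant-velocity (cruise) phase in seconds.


t_acc = v/a = 0.161702 s, d_acc = v^2/(2a) = 0.061447 rad each
d_cruise = 2.35 - 2*0.061447 = 2.227106 rad
t_cruise = d_cruise/v = 2.227106/0.76 = 2.9304

2.9304 s


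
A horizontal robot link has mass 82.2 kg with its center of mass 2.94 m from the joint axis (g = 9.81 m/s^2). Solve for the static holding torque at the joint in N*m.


tau = m*g*L = 82.2 * 9.81 * 2.94 = 2370.7631

2370.7631 N*m


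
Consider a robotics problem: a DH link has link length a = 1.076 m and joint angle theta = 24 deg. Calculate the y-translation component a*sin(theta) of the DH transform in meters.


a*sin(theta) = 1.076*sin(24 deg) = 0.4376

0.4376 m


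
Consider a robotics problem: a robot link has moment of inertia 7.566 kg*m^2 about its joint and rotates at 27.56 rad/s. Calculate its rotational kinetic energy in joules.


KE = (1/2)*I*omega^2 = 0.5*7.566*27.56^2 = 2873.3913

2873.3913 J


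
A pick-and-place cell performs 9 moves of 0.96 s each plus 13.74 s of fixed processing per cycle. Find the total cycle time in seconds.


T = 9*0.96 + 13.74 = 22.3800

22.3800 s


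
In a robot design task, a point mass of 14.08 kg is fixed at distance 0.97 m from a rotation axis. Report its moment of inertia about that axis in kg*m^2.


I = m*r^2 = 14.08*0.97^2 = 13.2479

13.2479 kg*m^2


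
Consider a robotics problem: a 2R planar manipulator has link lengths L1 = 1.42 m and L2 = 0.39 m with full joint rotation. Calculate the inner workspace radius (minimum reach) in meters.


r_min = |L1 - L2| = |1.42 - 0.39| = 1.0300

1.0300 m


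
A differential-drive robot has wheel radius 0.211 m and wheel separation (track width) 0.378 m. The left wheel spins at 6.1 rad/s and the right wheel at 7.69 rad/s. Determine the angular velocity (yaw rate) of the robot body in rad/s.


omega = r*(wR - wL)/L = 0.211*(7.69 - (6.1))/0.378 = 0.8875

0.8875 rad/s


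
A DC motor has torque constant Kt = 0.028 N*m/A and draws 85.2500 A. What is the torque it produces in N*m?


tau = Kt * I = 0.028*85.2500 = 2.3870

2.3870 N*m


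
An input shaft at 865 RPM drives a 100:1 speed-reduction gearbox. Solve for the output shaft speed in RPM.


omega_out = omega_in / N = 865 / 100 = 8.6500

8.6500 RPM


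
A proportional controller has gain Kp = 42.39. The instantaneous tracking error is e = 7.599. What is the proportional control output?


u_P = Kp * e = 42.39 * 7.599 = 322.1216

322.1216


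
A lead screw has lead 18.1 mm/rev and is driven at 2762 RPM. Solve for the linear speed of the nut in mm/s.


v = lead * (RPM/60) = 18.1*2762/60 = 833.2033

833.2033 mm/s


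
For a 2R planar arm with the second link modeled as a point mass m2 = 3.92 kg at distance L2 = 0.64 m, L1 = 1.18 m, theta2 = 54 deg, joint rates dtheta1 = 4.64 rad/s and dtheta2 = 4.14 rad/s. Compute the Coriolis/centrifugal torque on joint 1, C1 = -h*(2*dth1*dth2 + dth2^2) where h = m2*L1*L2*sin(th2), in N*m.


h = m2*L1*L2*sin(th2) = 3.92*1.18*0.64*sin(54 deg) = 2.395001
C1 = -h*(2*4.64*4.14 + 4.14^2) = -2.395001*55.5588 = -133.0634

-133.0634 N*m


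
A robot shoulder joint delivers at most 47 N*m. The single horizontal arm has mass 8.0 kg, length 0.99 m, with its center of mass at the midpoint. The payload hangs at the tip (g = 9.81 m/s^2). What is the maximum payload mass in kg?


tau_arm = m_arm*g*(L/2) = 8.0*9.81*0.99/2 = 38.8476 N*m
tau_payload = tau_max - tau_arm = 47 - 38.8476 = 8.1524
m_payload = tau_payload / (g*L) = 8.1524 / (9.81*0.99) = 0.8394

0.8394 kg


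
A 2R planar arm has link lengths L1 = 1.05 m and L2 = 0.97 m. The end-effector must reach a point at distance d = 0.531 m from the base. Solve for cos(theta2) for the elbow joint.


cos(th2) = (d^2 - L1^2 - L2^2)/(2*L1*L2) = (0.531^2 - 1.05^2 - 0.97^2)/(2*1.05*0.97) = -0.8647

-0.8647


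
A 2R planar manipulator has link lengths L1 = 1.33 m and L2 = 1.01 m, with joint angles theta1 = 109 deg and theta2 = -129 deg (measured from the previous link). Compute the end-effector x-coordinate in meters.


x = L1*cos(th1) + L2*cos(th1+th2) = 1.33*cos(109 deg) + 1.01*cos(-20 deg) = 0.5161

0.5161 m


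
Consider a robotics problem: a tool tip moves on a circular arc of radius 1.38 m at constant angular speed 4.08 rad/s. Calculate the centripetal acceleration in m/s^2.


a_c = omega^2 * r = 4.08^2 * 1.38 = 22.9720

22.9720 m/s^2


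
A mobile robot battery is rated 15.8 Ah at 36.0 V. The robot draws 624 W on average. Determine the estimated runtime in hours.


E = 15.8*36.0 = 568.8000 Wh
t = E/P = 568.8000/624 = 0.9115

0.9115 hours


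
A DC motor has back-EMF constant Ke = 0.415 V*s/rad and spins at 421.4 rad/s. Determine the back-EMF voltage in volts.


V_emf = Ke * omega = 0.415*421.4 = 174.8810

174.8810 V


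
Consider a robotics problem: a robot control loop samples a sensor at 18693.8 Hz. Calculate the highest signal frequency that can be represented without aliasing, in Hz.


f_max = f_s/2 = 18693.8/2 = 9346.9000

9346.9000 Hz


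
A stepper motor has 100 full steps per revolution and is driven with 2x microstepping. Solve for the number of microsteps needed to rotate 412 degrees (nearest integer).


step_size = 360/(100*2) = 360/200 = 1.800000 deg
n = 412/(360/200) = 412*200/360 = 228.8889 -> 229

229 steps


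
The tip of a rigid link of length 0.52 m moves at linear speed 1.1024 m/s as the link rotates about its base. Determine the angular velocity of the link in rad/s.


omega = v / L = 1.1024 / 0.52 = 2.1200

2.1200 rad/s


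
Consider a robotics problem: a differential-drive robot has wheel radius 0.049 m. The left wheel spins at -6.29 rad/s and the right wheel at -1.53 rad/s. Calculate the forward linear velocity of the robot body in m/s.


v = r*(wR + wL)/2 = 0.049*(-1.53 + -6.29)/2 = -0.1916

-0.1916 m/s


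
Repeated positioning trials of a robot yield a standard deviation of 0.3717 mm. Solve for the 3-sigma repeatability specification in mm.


repeatability = 3*sigma = 3*0.3717 = 1.1151

1.1151 mm


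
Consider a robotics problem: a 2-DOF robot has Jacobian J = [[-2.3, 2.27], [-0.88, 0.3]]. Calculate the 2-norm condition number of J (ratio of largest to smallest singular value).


JJ^T eigenvalues: trace(JJ^T) = 11.3073, det(JJ^T) = det(J)^2 = 1.70981776
s_max^2 = (11.3073 + sqrt(121.01576225))/2 = 11.15400822
s_min^2 = (11.3073 - sqrt(121.01576225))/2 = 0.15329178
kappa = s_max/s_min = sqrt(11.15400822/0.15329178) = 8.5301

8.5301


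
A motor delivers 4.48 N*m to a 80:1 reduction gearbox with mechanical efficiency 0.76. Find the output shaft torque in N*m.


tau_out = tau_in * N * eta = 4.48 * 80 * 0.76 = 272.3840

272.3840 N*m


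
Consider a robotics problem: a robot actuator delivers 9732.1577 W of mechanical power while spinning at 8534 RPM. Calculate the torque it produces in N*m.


omega = 8534 * 2*pi/60 = 893.678390 rad/s
tau = P / omega = 9732.1577 / 893.678390 = 10.8900

10.8900 N*m


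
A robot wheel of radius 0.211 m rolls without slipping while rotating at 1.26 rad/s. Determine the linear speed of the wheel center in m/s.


v = omega * r = 1.26 * 0.211 = 0.2659

0.2659 m/s


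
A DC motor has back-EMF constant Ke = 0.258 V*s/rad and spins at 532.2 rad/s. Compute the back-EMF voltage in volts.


V_emf = Ke * omega = 0.258*532.2 = 137.3076

137.3076 V


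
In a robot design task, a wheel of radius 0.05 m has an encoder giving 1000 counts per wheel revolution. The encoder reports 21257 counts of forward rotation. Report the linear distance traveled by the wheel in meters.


revs = 21257/1000 = 21.257000
d = revs * 2*pi*r = 21.257000 * 2*pi*0.05 = 6.6781

6.6781 m


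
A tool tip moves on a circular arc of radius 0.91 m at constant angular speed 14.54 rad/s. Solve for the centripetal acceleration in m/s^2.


a_c = omega^2 * r = 14.54^2 * 0.91 = 192.3846

192.3846 m/s^2


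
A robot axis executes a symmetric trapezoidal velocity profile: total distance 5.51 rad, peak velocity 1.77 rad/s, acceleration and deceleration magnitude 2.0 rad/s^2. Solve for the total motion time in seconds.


t_acc = v/a = 1.77/2.0 = 0.885000 s
d_acc = v^2/(2a) = 0.783225 rad (each ramp)
d_cruise = 5.51 - 2*0.783225 = 3.943550 rad
t_cruise = 3.943550/1.77 = 2.227994 s
t_total = 2*0.885000 + 2.227994 = 3.9980

3.9980 s


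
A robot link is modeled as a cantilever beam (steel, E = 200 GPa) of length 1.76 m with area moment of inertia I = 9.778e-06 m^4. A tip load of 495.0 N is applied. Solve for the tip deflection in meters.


delta = F*L^3/(3*E*I) = 495.0*1.76^3/(3*2.000e+11*9.778e-06)
      = 2698.62912/5866800 = 4.5998e-04

4.5998e-04 m


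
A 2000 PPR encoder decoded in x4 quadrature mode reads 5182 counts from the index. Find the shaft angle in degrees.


angle = counts * 360 / (PPR*4) = 5182 * 360 / 8000 = 233.1900

233.1900 degrees


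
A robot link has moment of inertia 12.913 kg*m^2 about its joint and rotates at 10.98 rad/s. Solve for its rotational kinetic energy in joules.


KE = (1/2)*I*omega^2 = 0.5*12.913*10.98^2 = 778.3982

778.3982 J


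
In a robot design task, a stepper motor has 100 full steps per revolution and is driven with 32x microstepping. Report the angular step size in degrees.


step = 360/(100*32) = 360/3200 = 0.1125

0.1125 degrees


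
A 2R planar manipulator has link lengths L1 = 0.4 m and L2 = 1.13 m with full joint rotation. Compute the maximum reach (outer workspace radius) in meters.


r_max = L1 + L2 = 0.4 + 1.13 = 1.5300

1.5300 m


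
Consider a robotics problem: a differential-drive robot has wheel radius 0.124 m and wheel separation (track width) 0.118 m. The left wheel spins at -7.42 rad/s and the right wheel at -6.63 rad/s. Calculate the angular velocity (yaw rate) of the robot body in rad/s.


omega = r*(wR - wL)/L = 0.124*(-6.63 - (-7.42))/0.118 = 0.8302

0.8302 rad/s


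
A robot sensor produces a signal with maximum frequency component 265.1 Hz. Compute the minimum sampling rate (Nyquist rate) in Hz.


f_s,min = 2*f_max = 2*265.1 = 530.2000

530.2000 Hz


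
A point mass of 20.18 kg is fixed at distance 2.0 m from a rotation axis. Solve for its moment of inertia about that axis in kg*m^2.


I = m*r^2 = 20.18*2.0^2 = 80.7200

80.7200 kg*m^2


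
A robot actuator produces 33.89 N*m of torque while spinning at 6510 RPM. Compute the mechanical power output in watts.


omega = 6510 * 2*pi/60 = 681.725606 rad/s
P = tau * omega = 33.89 * 681.725606 = 23103.6808

23103.6808 W


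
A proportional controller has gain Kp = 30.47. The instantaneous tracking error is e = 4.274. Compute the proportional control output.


u_P = Kp * e = 30.47 * 4.274 = 130.2288

130.2288


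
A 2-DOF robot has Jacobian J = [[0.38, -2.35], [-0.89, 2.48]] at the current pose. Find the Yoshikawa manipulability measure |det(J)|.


det(J) = 0.38*2.48 - (-2.35)*(-0.89) = -1.1491
|det(J)| = 1.1491

1.1491


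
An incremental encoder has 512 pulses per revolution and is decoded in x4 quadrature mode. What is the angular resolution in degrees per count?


resolution = 360 / (PPR * 4) = 360 / 2048 = 0.1758

0.1758 degrees


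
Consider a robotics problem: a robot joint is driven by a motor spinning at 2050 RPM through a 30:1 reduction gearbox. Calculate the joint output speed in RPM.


omega_joint = omega_motor / N = 2050 / 30 = 68.3333

68.3333 RPM


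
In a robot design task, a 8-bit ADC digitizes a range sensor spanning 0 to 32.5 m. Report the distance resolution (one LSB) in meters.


res = range / 2^n = 32.5/2^8 = 32.5/256 = 0.1270

0.1270 m


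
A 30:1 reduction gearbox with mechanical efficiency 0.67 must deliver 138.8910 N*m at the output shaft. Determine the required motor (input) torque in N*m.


tau_in = tau_out / (N * eta) = 138.8910 / (30 * 0.67) = 6.9100

6.9100 N*m


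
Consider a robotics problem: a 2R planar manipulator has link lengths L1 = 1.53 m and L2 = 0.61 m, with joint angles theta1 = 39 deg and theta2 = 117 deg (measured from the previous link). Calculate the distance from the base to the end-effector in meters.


x = L1*cos(th1) + L2*cos(th1+th2) = 0.631771
y = L1*sin(th1) + L2*sin(th1+th2) = 1.210970
d = sqrt(x^2 + y^2) = sqrt(0.399135 + 1.466448) = 1.3659

1.3659 m


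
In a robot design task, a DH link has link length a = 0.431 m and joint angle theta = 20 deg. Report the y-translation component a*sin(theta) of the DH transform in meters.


a*sin(theta) = 0.431*sin(20 deg) = 0.1474

0.1474 m


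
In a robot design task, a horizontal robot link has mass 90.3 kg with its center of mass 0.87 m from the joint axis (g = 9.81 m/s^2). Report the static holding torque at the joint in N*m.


tau = m*g*L = 90.3 * 9.81 * 0.87 = 770.6834

770.6834 N*m


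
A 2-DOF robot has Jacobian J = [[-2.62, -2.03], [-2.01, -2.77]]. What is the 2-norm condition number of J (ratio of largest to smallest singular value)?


JJ^T eigenvalues: trace(JJ^T) = 22.6983, det(JJ^T) = det(J)^2 = 10.09396441
s_max^2 = (22.6983 + sqrt(474.83696525))/2 = 22.24452706
s_min^2 = (22.6983 - sqrt(474.83696525))/2 = 0.45377294
kappa = s_max/s_min = sqrt(22.24452706/0.45377294) = 7.0015

7.0015


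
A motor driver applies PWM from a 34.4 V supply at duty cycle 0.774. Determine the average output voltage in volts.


V_avg = V_supply * D = 34.4*0.774 = 26.6256

26.6256 V


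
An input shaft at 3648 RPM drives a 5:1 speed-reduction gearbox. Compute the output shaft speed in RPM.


omega_out = omega_in / N = 3648 / 5 = 729.6000

729.6000 RPM


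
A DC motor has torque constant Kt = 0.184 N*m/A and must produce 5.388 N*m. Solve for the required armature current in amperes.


I = tau / Kt = 5.388/0.184 = 29.2826

29.2826 A


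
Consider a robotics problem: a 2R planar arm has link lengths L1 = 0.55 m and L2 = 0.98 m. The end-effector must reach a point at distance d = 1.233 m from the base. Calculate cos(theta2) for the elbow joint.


cos(th2) = (d^2 - L1^2 - L2^2)/(2*L1*L2) = (1.233^2 - 0.55^2 - 0.98^2)/(2*0.55*0.98) = 0.2388

0.2388


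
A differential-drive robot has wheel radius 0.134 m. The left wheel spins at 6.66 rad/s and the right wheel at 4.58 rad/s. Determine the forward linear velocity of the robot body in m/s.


v = r*(wR + wL)/2 = 0.134*(4.58 + 6.66)/2 = 0.7531

0.7531 m/s


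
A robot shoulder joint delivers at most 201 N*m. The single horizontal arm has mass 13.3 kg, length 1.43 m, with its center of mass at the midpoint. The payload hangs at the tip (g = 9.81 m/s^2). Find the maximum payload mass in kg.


tau_arm = m_arm*g*(L/2) = 13.3*9.81*1.43/2 = 93.2882 N*m
tau_payload = tau_max - tau_arm = 201 - 93.2882 = 107.7118
m_payload = tau_payload / (g*L) = 107.7118 / (9.81*1.43) = 7.6782

7.6782 kg


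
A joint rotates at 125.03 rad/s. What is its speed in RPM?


RPM = 125.03 * 60/(2*pi) = 1193.9486

1193.9486 RPM


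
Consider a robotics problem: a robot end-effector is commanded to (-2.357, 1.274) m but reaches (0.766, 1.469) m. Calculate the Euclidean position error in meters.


dx = 0.766 - (-2.357) = 3.1230, dy = 1.469 - (1.274) = 0.1950
err = sqrt(9.753129 + 0.038025) = 3.1291

3.1291 m


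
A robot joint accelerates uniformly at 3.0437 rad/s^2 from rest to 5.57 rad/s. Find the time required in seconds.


t = delta_omega / alpha = 5.57 / 3.0437 = 1.8300

1.8300 s


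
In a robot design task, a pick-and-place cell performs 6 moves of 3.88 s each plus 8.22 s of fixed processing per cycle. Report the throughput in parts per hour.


T_cycle = 6*3.88 + 8.22 = 31.5000 s
rate = 3600/T = 114.2857

114.2857 parts/hour


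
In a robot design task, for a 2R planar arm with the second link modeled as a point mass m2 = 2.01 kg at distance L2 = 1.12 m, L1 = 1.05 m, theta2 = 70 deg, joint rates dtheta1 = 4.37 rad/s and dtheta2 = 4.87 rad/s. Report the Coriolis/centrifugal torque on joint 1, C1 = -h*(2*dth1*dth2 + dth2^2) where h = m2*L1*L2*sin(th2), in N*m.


h = m2*L1*L2*sin(th2) = 2.01*1.05*1.12*sin(70 deg) = 2.221208
C1 = -h*(2*4.37*4.87 + 4.87^2) = -2.221208*66.2807 = -147.2232

-147.2232 N*m


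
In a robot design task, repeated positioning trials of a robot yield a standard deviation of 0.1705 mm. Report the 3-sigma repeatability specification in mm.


repeatability = 3*sigma = 3*0.1705 = 0.5115

0.5115 mm


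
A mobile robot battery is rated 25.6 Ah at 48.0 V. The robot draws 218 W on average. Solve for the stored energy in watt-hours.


E = capacity * V = 25.6*48.0 = 1228.8000

1228.8000 Wh


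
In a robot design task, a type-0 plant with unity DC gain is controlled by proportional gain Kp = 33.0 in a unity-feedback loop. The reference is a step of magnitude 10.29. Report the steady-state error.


e_ss = R/(1 + Kp) = 10.29/(1 + 33.0) = 10.29/34.0000 = 0.3026

0.3026


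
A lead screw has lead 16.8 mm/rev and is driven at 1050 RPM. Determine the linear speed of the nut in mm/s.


v = lead * (RPM/60) = 16.8*1050/60 = 294.0000

294.0000 mm/s


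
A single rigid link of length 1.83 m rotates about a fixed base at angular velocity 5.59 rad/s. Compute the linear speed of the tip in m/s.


v = L*omega = 1.83 * 5.59 = 10.2297

10.2297 m/s


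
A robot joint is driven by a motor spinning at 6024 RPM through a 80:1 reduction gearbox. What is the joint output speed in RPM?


omega_joint = omega_motor / N = 6024 / 80 = 75.3000

75.3000 RPM


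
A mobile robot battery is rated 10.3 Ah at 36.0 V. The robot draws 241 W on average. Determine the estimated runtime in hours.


E = 10.3*36.0 = 370.8000 Wh
t = E/P = 370.8000/241 = 1.5386

1.5386 hours


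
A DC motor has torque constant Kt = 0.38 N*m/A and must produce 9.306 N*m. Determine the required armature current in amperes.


I = tau / Kt = 9.306/0.38 = 24.4895

24.4895 A


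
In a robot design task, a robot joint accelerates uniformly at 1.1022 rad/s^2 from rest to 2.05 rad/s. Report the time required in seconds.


t = delta_omega / alpha = 2.05 / 1.1022 = 1.8599

1.8599 s


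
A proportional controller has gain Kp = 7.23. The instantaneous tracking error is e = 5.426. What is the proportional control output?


u_P = Kp * e = 7.23 * 5.426 = 39.2300

39.2300


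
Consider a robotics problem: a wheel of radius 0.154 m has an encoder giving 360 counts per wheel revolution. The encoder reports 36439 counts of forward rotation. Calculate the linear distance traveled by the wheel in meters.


revs = 36439/360 = 101.219444
d = revs * 2*pi*r = 101.219444 * 2*pi*0.154 = 97.9410

97.9410 m


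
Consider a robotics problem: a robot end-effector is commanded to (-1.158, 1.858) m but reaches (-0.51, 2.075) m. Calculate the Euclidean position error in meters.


dx = -0.51 - (-1.158) = 0.6480, dy = 2.075 - (1.858) = 0.2170
err = sqrt(0.419904 + 0.047089) = 0.6834

0.6834 m


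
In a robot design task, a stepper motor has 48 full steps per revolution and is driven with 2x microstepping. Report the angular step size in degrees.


step = 360/(48*2) = 360/96 = 3.7500

3.7500 degrees


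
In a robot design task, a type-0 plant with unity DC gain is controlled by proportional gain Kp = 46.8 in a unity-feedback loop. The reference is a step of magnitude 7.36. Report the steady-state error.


e_ss = R/(1 + Kp) = 7.36/(1 + 46.8) = 7.36/47.8000 = 0.1540

0.1540


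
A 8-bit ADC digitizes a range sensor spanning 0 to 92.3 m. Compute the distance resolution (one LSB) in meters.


res = range / 2^n = 92.3/2^8 = 92.3/256 = 0.3605

0.3605 m


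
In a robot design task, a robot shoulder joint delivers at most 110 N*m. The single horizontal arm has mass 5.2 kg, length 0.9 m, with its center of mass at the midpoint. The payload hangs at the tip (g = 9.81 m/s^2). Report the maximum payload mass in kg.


tau_arm = m_arm*g*(L/2) = 5.2*9.81*0.9/2 = 22.9554 N*m
tau_payload = tau_max - tau_arm = 110 - 22.9554 = 87.0446
m_payload = tau_payload / (g*L) = 87.0446 / (9.81*0.9) = 9.8589

9.8589 kg


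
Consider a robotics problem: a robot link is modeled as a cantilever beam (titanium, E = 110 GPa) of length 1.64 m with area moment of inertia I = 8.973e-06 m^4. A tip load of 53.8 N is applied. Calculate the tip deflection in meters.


delta = F*L^3/(3*E*I) = 53.8*1.64^3/(3*1.100e+11*8.973e-06)
      = 237.3087872/2961090 = 8.0142e-05

8.0142e-05 m


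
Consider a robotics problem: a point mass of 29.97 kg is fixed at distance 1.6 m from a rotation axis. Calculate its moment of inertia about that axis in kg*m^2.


I = m*r^2 = 29.97*1.6^2 = 76.7232

76.7232 kg*m^2


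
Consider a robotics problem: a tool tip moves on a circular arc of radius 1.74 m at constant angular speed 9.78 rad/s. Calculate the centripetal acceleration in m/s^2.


a_c = omega^2 * r = 9.78^2 * 1.74 = 166.4282

166.4282 m/s^2


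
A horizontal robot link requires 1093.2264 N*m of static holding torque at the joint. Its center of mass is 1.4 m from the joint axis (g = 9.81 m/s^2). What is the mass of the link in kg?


m = tau / (g*L) = 1093.2264 / (9.81 * 1.4) = 79.6000

79.6000 kg


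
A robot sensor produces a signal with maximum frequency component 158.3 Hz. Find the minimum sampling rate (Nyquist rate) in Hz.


f_s,min = 2*f_max = 2*158.3 = 316.6000

316.6000 Hz


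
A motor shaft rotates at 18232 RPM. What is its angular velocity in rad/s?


omega = 18232 * 2*pi/60 = 1909.2506

1909.2506 rad/s


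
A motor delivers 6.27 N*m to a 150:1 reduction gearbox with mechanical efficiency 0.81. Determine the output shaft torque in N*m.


tau_out = tau_in * N * eta = 6.27 * 150 * 0.81 = 761.8050

761.8050 N*m


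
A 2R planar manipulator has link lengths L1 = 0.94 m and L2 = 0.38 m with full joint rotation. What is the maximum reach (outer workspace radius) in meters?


r_max = L1 + L2 = 0.94 + 0.38 = 1.3200

1.3200 m


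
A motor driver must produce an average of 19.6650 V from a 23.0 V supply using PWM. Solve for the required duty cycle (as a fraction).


D = V_avg/V_supply = 19.6650/23.0 = 0.8550

0.8550


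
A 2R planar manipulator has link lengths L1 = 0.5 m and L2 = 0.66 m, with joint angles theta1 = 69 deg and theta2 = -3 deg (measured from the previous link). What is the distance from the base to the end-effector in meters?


x = L1*cos(th1) + L2*cos(th1+th2) = 0.447630
y = L1*sin(th1) + L2*sin(th1+th2) = 1.069730
d = sqrt(x^2 + y^2) = sqrt(0.200373 + 1.144322) = 1.1596

1.1596 m


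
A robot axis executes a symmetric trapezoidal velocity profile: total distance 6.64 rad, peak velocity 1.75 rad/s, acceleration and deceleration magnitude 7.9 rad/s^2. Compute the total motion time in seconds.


t_acc = v/a = 1.75/7.9 = 0.221519 s
d_acc = v^2/(2a) = 0.193829 rad (each ramp)
d_cruise = 6.64 - 2*0.193829 = 6.252342 rad
t_cruise = 6.252342/1.75 = 3.572767 s
t_total = 2*0.221519 + 3.572767 = 4.0158

4.0158 s


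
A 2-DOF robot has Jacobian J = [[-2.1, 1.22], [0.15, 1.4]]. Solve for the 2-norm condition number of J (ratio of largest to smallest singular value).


JJ^T eigenvalues: trace(JJ^T) = 7.8809, det(JJ^T) = det(J)^2 = 9.75312900
s_max^2 = (7.8809 + sqrt(23.09606881))/2 = 6.34336848
s_min^2 = (7.8809 - sqrt(23.09606881))/2 = 1.53753152
kappa = s_max/s_min = sqrt(6.34336848/1.53753152) = 2.0312

2.0312


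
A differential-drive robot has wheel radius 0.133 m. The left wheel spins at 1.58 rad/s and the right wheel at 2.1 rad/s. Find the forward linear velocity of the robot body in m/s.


v = r*(wR + wL)/2 = 0.133*(2.1 + 1.58)/2 = 0.2447

0.2447 m/s
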